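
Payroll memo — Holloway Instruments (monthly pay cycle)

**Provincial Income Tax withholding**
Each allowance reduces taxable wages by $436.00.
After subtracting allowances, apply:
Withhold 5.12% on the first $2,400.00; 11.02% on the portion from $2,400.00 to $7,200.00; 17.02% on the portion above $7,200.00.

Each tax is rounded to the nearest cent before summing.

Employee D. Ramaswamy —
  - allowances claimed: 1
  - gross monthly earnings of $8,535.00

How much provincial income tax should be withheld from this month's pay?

$804.85

Provincial Income Tax: taxable = $8,535.00 − 1×$436.00 = $8,099.00
  $651.84 + 17.02% × ($8,099.00 − $7,200.00) = $651.84 + 17.02% × $899.00 = $804.85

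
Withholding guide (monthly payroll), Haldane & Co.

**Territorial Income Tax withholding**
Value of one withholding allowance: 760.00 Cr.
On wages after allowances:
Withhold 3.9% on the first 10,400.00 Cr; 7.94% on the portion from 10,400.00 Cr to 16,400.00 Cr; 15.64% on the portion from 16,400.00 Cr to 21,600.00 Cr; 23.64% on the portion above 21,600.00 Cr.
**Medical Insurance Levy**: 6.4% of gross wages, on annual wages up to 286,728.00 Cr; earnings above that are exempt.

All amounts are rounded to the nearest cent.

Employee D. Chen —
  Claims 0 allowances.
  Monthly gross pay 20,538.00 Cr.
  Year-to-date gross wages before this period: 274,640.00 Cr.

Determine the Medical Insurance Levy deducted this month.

773.63 Cr

Medical Insurance Levy: cap 286,728.00 Cr − YTD 274,640.00 Cr = 12,088.00 Cr subject; 6.4% × 12,088.00 Cr = 773.63 Cr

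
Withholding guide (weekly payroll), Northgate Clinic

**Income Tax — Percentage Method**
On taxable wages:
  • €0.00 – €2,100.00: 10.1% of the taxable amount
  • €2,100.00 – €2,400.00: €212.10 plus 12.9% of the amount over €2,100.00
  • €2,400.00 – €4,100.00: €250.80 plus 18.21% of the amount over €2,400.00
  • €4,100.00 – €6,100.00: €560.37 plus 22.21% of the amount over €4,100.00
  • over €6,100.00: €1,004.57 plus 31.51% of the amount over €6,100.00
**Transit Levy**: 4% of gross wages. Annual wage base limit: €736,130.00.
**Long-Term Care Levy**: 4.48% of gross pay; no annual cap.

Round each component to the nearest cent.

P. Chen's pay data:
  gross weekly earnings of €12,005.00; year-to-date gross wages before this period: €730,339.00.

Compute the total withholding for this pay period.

€3,634.70

Income Tax: taxable = €12,005.00
  €1,004.57 + 31.51% × (€12,005.00 − €6,100.00) = €1,004.57 + 31.51% × €5,905.00 = €2,865.24
Transit Levy: cap €736,130.00 − YTD €730,339.00 = €5,791.00 subject; 4% × €5,791.00 = €231.64
Long-Term Care Levy: 4.48% × €12,005.00 = €537.82
Total: €2,865.24 + €231.64 + €537.82 = €3,634.70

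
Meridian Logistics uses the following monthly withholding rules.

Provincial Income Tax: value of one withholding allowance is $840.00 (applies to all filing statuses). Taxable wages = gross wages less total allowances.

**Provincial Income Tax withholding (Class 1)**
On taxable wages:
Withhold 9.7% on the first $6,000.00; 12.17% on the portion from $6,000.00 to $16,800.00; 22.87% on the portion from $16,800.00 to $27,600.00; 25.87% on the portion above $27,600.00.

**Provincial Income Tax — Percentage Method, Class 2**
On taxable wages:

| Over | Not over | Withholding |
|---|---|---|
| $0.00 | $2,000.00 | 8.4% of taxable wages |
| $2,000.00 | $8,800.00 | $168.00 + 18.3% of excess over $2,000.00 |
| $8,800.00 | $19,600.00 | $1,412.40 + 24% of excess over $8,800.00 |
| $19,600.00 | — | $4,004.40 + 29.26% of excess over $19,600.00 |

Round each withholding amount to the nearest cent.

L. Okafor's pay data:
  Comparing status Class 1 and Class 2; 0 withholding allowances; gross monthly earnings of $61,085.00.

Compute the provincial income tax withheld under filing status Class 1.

Provincial Income Tax (Class 1): taxable = $61,085.00
  $4,366.32 + 25.87% × ($61,085.00 − $27,600.00) = $4,366.32 + 25.87% × $33,485.00 = $13,028.89

$13,028.89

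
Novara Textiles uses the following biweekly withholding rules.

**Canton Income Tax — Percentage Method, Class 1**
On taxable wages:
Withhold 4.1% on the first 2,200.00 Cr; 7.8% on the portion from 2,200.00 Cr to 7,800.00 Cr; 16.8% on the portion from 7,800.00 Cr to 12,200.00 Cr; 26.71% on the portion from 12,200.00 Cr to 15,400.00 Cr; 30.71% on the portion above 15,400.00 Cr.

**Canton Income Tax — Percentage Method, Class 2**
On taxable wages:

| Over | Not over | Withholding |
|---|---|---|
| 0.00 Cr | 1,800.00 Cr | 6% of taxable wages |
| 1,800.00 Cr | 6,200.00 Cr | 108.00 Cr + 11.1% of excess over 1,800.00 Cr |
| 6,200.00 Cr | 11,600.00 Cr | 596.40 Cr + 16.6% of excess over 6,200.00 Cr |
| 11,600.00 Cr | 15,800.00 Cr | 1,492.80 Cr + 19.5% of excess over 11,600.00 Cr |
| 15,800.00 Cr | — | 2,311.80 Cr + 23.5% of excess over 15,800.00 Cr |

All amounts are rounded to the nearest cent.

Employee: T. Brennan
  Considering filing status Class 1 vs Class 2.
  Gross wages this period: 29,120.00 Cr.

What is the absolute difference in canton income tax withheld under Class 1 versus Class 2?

Canton Income Tax (Class 1): taxable = 29,120.00 Cr
  2,120.92 Cr + 30.71% × (29,120.00 Cr − 15,400.00 Cr) = 2,120.92 Cr + 30.71% × 13,720.00 Cr = 6,334.33 Cr
Canton Income Tax (Class 2): taxable = 29,120.00 Cr
  2,311.80 Cr + 23.5% × (29,120.00 Cr − 15,800.00 Cr) = 2,311.80 Cr + 23.5% × 13,320.00 Cr = 5,442.00 Cr
Difference: |6,334.33 Cr − 5,442.00 Cr| = 892.33 Cr (higher under Class 1)

892.33 Cr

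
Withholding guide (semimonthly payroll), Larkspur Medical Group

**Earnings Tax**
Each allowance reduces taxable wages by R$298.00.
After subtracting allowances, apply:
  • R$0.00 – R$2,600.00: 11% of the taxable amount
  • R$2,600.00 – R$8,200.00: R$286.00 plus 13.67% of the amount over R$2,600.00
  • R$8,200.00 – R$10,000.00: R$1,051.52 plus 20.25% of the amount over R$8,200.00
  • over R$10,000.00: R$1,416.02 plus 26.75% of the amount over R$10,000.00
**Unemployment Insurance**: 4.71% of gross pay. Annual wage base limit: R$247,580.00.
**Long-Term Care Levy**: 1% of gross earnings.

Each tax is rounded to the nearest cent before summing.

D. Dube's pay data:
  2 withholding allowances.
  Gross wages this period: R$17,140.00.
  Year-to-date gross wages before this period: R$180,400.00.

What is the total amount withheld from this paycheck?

Earnings Tax: taxable = R$17,140.00 − 2×R$298.00 = R$16,544.00
  R$1,416.02 + 26.75% × (R$16,544.00 − R$10,000.00) = R$1,416.02 + 26.75% × R$6,544.00 = R$3,166.54
Unemployment Insurance: 4.71% × R$17,140.00 = R$807.29
Long-Term Care Levy: 1% × R$17,140.00 = R$171.40
Total: R$3,166.54 + R$807.29 + R$171.40 = R$4,145.23

R$4,145.23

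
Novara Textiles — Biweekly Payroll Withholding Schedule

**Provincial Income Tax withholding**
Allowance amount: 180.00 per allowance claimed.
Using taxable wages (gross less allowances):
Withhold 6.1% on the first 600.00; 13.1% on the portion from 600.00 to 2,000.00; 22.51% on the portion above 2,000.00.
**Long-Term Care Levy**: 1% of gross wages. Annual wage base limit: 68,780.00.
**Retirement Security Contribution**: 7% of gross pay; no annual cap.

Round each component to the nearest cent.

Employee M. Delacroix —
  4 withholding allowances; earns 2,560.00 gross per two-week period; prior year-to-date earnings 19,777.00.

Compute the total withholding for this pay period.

Provincial Income Tax: taxable = 2,560.00 − 4×180.00 = 1,840.00
  36.60 + 13.1% × (1,840.00 − 600.00) = 36.60 + 13.1% × 1,240.00 = 199.04
Long-Term Care Levy: 1% × 2,560.00 = 25.60
Retirement Security Contribution: 7% × 2,560.00 = 179.20
Total: 199.04 + 25.60 + 179.20 = 403.84

403.84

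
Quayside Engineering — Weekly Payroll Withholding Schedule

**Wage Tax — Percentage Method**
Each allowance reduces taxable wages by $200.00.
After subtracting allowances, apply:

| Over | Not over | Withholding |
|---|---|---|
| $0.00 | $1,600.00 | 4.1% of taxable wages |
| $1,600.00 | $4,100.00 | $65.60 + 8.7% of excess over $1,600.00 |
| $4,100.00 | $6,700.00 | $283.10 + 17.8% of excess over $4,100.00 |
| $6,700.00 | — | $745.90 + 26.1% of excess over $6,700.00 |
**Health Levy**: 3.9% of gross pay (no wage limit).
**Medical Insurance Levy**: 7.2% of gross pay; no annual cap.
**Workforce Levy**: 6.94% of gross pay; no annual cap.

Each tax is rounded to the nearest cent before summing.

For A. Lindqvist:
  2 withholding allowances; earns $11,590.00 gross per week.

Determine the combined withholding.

Wage Tax: taxable = $11,590.00 − 2×$200.00 = $11,190.00
  $745.90 + 26.1% × ($11,190.00 − $6,700.00) = $745.90 + 26.1% × $4,490.00 = $1,917.79
Health Levy: 3.9% × $11,590.00 = $452.01
Medical Insurance Levy: 7.2% × $11,590.00 = $834.48
Workforce Levy: 6.94% × $11,590.00 = $804.35
Total: $1,917.79 + $452.01 + $834.48 + $804.35 = $4,008.63

$4,008.63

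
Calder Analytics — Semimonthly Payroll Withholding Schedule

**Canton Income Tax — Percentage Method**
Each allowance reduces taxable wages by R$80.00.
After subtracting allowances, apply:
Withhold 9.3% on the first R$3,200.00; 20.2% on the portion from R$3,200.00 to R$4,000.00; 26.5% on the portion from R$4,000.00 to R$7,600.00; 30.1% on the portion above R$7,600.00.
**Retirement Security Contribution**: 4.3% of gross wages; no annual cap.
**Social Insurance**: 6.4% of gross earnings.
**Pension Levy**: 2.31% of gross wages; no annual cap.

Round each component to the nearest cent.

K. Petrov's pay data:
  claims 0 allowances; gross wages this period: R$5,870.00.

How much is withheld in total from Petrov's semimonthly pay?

R$1,718.44

Canton Income Tax: taxable = R$5,870.00
  R$459.20 + 26.5% × (R$5,870.00 − R$4,000.00) = R$459.20 + 26.5% × R$1,870.00 = R$954.75
Retirement Security Contribution: 4.3% × R$5,870.00 = R$252.41
Social Insurance: 6.4% × R$5,870.00 = R$375.68
Pension Levy: 2.31% × R$5,870.00 = R$135.60
Total: R$954.75 + R$252.41 + R$375.68 + R$135.60 = R$1,718.44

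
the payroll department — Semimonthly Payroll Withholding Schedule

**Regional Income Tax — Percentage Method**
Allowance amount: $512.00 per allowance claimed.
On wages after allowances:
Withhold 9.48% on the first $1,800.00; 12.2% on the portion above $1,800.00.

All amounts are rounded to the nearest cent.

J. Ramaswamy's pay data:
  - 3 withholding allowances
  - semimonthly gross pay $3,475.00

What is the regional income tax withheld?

$187.60

Regional Income Tax: taxable = $3,475.00 − 3×$512.00 = $1,939.00
  $170.64 + 12.2% × ($1,939.00 − $1,800.00) = $170.64 + 12.2% × $139.00 = $187.60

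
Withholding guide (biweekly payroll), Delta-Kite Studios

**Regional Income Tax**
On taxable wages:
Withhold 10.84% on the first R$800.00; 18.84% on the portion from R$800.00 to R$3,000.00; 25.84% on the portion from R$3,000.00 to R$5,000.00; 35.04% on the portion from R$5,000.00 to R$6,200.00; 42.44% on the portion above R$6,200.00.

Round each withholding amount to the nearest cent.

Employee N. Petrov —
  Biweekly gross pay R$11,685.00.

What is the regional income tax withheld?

R$3,766.31

Regional Income Tax: taxable = R$11,685.00
  R$1,438.48 + 42.44% × (R$11,685.00 − R$6,200.00) = R$1,438.48 + 42.44% × R$5,485.00 = R$3,766.31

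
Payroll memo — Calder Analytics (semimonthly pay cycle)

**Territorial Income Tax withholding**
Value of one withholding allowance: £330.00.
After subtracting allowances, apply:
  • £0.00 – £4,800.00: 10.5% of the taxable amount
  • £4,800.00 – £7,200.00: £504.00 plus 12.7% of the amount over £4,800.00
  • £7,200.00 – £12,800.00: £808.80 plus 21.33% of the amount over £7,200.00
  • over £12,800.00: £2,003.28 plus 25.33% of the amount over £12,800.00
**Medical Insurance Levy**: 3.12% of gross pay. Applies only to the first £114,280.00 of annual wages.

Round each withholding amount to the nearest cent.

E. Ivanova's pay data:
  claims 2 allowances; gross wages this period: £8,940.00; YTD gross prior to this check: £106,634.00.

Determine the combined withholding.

£1,277.72

Territorial Income Tax: taxable = £8,940.00 − 2×£330.00 = £8,280.00
  £808.80 + 21.33% × (£8,280.00 − £7,200.00) = £808.80 + 21.33% × £1,080.00 = £1,039.16
Medical Insurance Levy: cap £114,280.00 − YTD £106,634.00 = £7,646.00 subject; 3.12% × £7,646.00 = £238.56
Total: £1,039.16 + £238.56 = £1,277.72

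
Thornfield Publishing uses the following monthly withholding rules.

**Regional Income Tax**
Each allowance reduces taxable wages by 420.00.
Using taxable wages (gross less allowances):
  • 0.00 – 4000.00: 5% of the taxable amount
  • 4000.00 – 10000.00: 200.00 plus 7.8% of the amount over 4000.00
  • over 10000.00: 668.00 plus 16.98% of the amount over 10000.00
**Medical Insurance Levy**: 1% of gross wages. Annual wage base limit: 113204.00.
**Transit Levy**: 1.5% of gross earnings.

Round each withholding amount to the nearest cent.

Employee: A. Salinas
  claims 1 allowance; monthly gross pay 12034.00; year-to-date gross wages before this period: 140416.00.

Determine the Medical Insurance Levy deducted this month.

0.00

Medical Insurance Levy: YTD 140416.00 ≥ cap 113204.00 → 0.00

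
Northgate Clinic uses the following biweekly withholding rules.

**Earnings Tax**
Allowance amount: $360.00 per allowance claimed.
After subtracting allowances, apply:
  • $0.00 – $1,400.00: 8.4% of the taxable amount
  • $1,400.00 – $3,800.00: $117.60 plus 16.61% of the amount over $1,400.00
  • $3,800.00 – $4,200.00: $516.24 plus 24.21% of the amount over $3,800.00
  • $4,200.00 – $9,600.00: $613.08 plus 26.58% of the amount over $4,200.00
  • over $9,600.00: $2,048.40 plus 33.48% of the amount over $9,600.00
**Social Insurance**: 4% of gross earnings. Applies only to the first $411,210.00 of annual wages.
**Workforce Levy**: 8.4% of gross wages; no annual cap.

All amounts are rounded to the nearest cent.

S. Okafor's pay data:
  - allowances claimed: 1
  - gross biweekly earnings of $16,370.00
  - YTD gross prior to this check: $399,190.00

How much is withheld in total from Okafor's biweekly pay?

$6,050.35

Earnings Tax: taxable = $16,370.00 − 1×$360.00 = $16,010.00
  $2,048.40 + 33.48% × ($16,010.00 − $9,600.00) = $2,048.40 + 33.48% × $6,410.00 = $4,194.47
Social Insurance: cap $411,210.00 − YTD $399,190.00 = $12,020.00 subject; 4% × $12,020.00 = $480.80
Workforce Levy: 8.4% × $16,370.00 = $1,375.08
Total: $4,194.47 + $480.80 + $1,375.08 = $6,050.35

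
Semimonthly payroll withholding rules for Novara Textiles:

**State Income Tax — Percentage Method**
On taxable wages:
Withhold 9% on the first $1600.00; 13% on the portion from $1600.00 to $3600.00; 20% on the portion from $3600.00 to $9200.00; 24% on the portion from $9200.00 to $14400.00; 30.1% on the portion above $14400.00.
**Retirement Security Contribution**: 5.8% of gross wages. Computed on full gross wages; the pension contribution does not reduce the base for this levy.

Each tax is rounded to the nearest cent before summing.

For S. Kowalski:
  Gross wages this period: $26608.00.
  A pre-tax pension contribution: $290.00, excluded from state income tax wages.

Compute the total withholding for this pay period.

$7902.58

State Income Tax: taxable = $26608.00 − $290.00 = $26318.00
  $2772.00 + 30.1% × ($26318.00 − $14400.00) = $2772.00 + 30.1% × $11918.00 = $6359.32
Retirement Security Contribution: 5.8% × $26608.00 = $1543.26
Total: $6359.32 + $1543.26 = $7902.58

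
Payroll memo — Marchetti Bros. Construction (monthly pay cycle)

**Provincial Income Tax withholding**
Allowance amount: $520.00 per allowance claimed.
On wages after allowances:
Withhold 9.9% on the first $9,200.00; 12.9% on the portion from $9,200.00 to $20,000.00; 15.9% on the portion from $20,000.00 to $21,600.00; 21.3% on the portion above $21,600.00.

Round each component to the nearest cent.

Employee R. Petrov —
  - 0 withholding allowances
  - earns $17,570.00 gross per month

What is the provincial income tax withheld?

Provincial Income Tax: taxable = $17,570.00
  $910.80 + 12.9% × ($17,570.00 − $9,200.00) = $910.80 + 12.9% × $8,370.00 = $1,990.53

$1,990.53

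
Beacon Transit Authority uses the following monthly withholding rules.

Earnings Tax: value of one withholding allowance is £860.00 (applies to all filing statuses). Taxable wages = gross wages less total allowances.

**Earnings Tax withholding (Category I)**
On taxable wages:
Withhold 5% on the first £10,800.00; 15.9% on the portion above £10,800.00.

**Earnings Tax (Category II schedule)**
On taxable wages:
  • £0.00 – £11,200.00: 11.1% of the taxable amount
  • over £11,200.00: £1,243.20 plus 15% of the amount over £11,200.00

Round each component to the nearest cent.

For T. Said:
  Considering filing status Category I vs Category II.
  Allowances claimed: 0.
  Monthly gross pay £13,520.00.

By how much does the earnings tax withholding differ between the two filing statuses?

£618.72

Earnings Tax (Category I): taxable = £13,520.00
  £540.00 + 15.9% × (£13,520.00 − £10,800.00) = £540.00 + 15.9% × £2,720.00 = £972.48
Earnings Tax (Category II): taxable = £13,520.00
  £1,243.20 + 15% × (£13,520.00 − £11,200.00) = £1,243.20 + 15% × £2,320.00 = £1,591.20
Difference: |£972.48 − £1,591.20| = £618.72 (higher under Category II)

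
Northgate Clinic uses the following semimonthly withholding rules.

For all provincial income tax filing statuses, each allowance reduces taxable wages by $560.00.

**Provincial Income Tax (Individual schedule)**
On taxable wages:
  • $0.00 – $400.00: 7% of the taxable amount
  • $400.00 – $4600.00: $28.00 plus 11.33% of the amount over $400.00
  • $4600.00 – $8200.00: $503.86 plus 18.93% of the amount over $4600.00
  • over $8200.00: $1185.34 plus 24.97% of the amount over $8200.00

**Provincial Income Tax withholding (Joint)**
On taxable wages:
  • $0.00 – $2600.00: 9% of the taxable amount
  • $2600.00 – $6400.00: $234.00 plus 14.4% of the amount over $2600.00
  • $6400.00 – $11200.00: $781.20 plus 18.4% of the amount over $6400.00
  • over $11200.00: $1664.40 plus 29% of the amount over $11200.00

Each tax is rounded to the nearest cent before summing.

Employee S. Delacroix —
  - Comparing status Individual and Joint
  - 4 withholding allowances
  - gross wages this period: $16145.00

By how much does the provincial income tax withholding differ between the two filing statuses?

$161.03

Provincial Income Tax (Individual): taxable = $16145.00 − 4×$560.00 = $13905.00
  $1185.34 + 24.97% × ($13905.00 − $8200.00) = $1185.34 + 24.97% × $5705.00 = $2609.88
Provincial Income Tax (Joint): taxable = $16145.00 − 4×$560.00 = $13905.00
  $1664.40 + 29% × ($13905.00 − $11200.00) = $1664.40 + 29% × $2705.00 = $2448.85
Difference: |$2609.88 − $2448.85| = $161.03 (higher under Individual)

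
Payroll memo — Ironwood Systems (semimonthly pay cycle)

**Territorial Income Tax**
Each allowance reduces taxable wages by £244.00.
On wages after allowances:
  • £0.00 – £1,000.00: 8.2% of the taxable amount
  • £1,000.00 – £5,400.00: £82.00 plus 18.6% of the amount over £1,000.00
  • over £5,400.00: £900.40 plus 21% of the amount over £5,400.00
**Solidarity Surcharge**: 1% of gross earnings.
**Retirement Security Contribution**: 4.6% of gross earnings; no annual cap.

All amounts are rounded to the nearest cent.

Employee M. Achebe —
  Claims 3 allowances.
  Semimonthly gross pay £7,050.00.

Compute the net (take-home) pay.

Territorial Income Tax: taxable = £7,050.00 − 3×£244.00 = £6,318.00
  £900.40 + 21% × (£6,318.00 − £5,400.00) = £900.40 + 21% × £918.00 = £1,093.18
Solidarity Surcharge: 1% × £7,050.00 = £70.50
Retirement Security Contribution: 4.6% × £7,050.00 = £324.30
Total withheld: £1,093.18 + £70.50 + £324.30 = £1,487.98
Net pay: £7,050.00 − £1,487.98 = £5,562.02

£5,562.02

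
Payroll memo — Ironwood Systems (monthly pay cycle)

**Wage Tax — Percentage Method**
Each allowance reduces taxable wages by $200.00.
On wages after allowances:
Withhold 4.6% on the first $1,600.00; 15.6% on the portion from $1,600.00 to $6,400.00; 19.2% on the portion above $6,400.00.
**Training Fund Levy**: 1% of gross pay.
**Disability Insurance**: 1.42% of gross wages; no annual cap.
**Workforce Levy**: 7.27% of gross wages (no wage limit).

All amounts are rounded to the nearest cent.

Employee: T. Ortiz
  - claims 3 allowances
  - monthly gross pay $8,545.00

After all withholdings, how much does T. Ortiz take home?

$6,597.95

Wage Tax: taxable = $8,545.00 − 3×$200.00 = $7,945.00
  $822.40 + 19.2% × ($7,945.00 − $6,400.00) = $822.40 + 19.2% × $1,545.00 = $1,119.04
Training Fund Levy: 1% × $8,545.00 = $85.45
Disability Insurance: 1.42% × $8,545.00 = $121.34
Workforce Levy: 7.27% × $8,545.00 = $621.22
Total withheld: $1,119.04 + $85.45 + $121.34 + $621.22 = $1,947.05
Net pay: $8,545.00 − $1,947.05 = $6,597.95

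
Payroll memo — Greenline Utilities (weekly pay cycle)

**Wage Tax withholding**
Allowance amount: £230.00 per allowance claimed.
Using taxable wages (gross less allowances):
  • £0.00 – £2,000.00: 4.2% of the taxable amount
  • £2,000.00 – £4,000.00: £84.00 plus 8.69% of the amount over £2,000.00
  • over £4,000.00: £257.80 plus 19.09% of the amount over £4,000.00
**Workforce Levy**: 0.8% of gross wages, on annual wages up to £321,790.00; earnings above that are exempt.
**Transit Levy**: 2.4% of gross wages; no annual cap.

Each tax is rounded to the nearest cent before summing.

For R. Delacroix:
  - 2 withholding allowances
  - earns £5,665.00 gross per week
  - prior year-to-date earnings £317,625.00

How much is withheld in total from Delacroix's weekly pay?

Wage Tax: taxable = £5,665.00 − 2×£230.00 = £5,205.00
  £257.80 + 19.09% × (£5,205.00 − £4,000.00) = £257.80 + 19.09% × £1,205.00 = £487.83
Workforce Levy: cap £321,790.00 − YTD £317,625.00 = £4,165.00 subject; 0.8% × £4,165.00 = £33.32
Transit Levy: 2.4% × £5,665.00 = £135.96
Total: £487.83 + £33.32 + £135.96 = £657.11

£657.11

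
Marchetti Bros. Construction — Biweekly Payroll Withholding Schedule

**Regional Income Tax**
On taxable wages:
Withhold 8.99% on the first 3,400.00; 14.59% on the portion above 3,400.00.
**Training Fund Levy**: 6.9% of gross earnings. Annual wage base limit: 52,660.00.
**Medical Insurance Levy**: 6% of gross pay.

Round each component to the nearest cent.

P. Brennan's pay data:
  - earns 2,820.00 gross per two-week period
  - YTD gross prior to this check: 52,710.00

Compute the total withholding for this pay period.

422.72

Regional Income Tax: taxable = 2,820.00
  8.99% × 2,820.00 = 253.52
Training Fund Levy: YTD 52,710.00 ≥ cap 52,660.00 → 0.00
Medical Insurance Levy: 6% × 2,820.00 = 169.20
Total: 253.52 + 0.00 + 169.20 = 422.72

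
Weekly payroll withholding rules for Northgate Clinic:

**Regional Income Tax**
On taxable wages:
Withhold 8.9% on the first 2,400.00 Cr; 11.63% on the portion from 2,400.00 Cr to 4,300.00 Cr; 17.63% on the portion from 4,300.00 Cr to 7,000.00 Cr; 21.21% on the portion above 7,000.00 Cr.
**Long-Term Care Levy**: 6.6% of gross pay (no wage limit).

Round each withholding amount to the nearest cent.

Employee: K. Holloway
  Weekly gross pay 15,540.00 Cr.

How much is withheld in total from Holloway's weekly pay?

Regional Income Tax: taxable = 15,540.00 Cr
  910.58 Cr + 21.21% × (15,540.00 Cr − 7,000.00 Cr) = 910.58 Cr + 21.21% × 8,540.00 Cr = 2,721.91 Cr
Long-Term Care Levy: 6.6% × 15,540.00 Cr = 1,025.64 Cr
Total: 2,721.91 Cr + 1,025.64 Cr = 3,747.55 Cr

3,747.55 Cr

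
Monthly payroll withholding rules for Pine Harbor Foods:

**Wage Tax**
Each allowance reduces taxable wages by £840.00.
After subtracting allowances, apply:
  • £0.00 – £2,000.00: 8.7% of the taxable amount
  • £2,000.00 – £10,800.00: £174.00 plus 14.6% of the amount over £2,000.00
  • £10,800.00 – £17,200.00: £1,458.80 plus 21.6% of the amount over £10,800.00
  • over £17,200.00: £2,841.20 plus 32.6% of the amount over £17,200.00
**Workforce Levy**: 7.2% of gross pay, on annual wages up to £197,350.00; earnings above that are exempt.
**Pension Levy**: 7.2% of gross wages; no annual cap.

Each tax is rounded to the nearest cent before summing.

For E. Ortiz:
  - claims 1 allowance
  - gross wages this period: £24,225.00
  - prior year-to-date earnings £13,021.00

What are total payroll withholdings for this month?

Wage Tax: taxable = £24,225.00 − 1×£840.00 = £23,385.00
  £2,841.20 + 32.6% × (£23,385.00 − £17,200.00) = £2,841.20 + 32.6% × £6,185.00 = £4,857.51
Workforce Levy: 7.2% × £24,225.00 = £1,744.20
Pension Levy: 7.2% × £24,225.00 = £1,744.20
Total: £4,857.51 + £1,744.20 + £1,744.20 = £8,345.91

£8,345.91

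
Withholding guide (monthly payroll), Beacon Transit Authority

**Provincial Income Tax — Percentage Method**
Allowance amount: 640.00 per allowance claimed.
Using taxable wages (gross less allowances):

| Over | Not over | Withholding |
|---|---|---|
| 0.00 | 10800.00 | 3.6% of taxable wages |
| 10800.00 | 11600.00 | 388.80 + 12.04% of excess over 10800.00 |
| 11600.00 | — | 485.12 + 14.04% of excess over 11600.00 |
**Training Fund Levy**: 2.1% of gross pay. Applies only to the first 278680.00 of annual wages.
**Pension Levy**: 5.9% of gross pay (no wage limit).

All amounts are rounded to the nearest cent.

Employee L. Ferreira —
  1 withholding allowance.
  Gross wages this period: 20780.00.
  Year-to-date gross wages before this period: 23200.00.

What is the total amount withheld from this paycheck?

Provincial Income Tax: taxable = 20780.00 − 1×640.00 = 20140.00
  485.12 + 14.04% × (20140.00 − 11600.00) = 485.12 + 14.04% × 8540.00 = 1684.14
Training Fund Levy: 2.1% × 20780.00 = 436.38
Pension Levy: 5.9% × 20780.00 = 1226.02
Total: 1684.14 + 436.38 + 1226.02 = 3346.54

3346.54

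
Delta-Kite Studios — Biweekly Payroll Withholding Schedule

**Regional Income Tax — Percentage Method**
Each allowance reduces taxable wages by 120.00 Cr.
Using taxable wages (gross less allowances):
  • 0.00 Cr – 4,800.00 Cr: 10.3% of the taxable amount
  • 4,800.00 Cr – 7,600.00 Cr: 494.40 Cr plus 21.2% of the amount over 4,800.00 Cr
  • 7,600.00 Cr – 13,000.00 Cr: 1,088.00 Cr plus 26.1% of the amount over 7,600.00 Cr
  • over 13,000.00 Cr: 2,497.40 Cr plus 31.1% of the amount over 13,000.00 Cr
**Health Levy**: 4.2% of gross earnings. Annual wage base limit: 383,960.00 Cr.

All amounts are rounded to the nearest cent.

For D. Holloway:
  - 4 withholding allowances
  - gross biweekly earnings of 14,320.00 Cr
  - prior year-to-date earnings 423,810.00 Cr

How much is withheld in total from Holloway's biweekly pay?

Regional Income Tax: taxable = 14,320.00 Cr − 4×120.00 Cr = 13,840.00 Cr
  2,497.40 Cr + 31.1% × (13,840.00 Cr − 13,000.00 Cr) = 2,497.40 Cr + 31.1% × 840.00 Cr = 2,758.64 Cr
Health Levy: YTD 423,810.00 Cr ≥ cap 383,960.00 Cr → 0.00 Cr
Total: 2,758.64 Cr + 0.00 Cr = 2,758.64 Cr

2,758.64 Cr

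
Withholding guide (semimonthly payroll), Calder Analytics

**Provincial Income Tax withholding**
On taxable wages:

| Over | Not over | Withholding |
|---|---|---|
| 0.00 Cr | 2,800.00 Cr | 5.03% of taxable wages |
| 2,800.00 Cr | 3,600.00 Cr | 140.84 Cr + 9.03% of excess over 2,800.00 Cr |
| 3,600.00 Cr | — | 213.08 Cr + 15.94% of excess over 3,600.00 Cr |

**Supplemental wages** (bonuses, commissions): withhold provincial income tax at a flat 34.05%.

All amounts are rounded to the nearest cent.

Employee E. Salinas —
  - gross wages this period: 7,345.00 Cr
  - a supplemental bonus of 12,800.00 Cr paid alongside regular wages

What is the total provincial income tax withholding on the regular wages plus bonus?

Provincial Income Tax: taxable = 7,345.00 Cr
  213.08 Cr + 15.94% × (7,345.00 Cr − 3,600.00 Cr) = 213.08 Cr + 15.94% × 3,745.00 Cr = 810.03 Cr
Supplemental (34.05% flat on bonus): 34.05% × 12,800.00 Cr = 4,358.40 Cr
Total provincial income tax: 810.03 Cr + 4,358.40 Cr = 5,168.43 Cr

5,168.43 Cr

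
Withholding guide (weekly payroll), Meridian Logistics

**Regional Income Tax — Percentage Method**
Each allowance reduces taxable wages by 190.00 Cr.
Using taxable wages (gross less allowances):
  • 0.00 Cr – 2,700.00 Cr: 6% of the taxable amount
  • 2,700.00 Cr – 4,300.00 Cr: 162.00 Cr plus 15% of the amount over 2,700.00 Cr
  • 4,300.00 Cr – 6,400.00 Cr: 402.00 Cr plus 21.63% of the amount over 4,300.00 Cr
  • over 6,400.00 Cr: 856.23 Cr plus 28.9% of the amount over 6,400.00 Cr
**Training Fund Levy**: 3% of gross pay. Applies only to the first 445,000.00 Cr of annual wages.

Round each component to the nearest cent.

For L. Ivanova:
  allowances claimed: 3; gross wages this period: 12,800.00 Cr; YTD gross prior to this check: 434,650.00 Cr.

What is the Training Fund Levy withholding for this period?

Training Fund Levy: cap 445,000.00 Cr − YTD 434,650.00 Cr = 10,350.00 Cr subject; 3% × 10,350.00 Cr = 310.50 Cr

310.50 Cr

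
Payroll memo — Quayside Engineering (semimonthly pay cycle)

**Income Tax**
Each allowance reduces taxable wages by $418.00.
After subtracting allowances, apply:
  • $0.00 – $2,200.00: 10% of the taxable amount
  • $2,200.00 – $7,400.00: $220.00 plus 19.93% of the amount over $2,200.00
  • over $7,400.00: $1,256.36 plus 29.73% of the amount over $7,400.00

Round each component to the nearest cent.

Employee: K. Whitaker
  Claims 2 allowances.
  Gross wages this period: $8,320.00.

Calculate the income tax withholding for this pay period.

Income Tax: taxable = $8,320.00 − 2×$418.00 = $7,484.00
  $1,256.36 + 29.73% × ($7,484.00 − $7,400.00) = $1,256.36 + 29.73% × $84.00 = $1,281.33

$1,281.33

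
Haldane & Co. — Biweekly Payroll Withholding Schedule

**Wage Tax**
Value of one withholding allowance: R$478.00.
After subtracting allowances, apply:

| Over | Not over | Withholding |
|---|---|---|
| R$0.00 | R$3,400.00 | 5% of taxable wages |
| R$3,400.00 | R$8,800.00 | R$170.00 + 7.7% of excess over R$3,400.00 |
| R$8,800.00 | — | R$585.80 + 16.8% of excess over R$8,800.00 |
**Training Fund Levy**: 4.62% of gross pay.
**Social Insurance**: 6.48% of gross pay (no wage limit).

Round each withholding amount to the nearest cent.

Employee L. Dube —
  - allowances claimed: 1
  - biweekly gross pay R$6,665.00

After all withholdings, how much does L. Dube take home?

R$5,540.59

Wage Tax: taxable = R$6,665.00 − 1×R$478.00 = R$6,187.00
  R$170.00 + 7.7% × (R$6,187.00 − R$3,400.00) = R$170.00 + 7.7% × R$2,787.00 = R$384.60
Training Fund Levy: 4.62% × R$6,665.00 = R$307.92
Social Insurance: 6.48% × R$6,665.00 = R$431.89
Total withheld: R$384.60 + R$307.92 + R$431.89 = R$1,124.41
Net pay: R$6,665.00 − R$1,124.41 = R$5,540.59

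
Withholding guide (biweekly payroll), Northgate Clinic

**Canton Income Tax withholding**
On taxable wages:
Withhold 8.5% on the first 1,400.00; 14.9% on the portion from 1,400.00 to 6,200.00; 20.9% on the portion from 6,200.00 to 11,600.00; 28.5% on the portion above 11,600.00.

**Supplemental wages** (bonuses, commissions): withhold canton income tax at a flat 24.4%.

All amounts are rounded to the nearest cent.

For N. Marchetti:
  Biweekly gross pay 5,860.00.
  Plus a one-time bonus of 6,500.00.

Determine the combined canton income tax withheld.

Canton Income Tax: taxable = 5,860.00
  119.00 + 14.9% × (5,860.00 − 1,400.00) = 119.00 + 14.9% × 4,460.00 = 783.54
Supplemental (24.4% flat on bonus): 24.4% × 6,500.00 = 1,586.00
Total canton income tax: 783.54 + 1,586.00 = 2,369.54

2,369.54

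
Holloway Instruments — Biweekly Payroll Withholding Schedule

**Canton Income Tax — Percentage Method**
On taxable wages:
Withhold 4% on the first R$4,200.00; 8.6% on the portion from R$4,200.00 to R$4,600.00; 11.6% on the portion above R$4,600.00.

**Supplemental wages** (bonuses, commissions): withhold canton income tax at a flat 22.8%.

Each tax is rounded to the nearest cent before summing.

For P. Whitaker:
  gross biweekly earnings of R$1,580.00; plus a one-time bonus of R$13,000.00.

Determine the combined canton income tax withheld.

R$3,027.20

Canton Income Tax: taxable = R$1,580.00
  4% × R$1,580.00 = R$63.20
Supplemental (22.8% flat on bonus): 22.8% × R$13,000.00 = R$2,964.00
Total canton income tax: R$63.20 + R$2,964.00 = R$3,027.20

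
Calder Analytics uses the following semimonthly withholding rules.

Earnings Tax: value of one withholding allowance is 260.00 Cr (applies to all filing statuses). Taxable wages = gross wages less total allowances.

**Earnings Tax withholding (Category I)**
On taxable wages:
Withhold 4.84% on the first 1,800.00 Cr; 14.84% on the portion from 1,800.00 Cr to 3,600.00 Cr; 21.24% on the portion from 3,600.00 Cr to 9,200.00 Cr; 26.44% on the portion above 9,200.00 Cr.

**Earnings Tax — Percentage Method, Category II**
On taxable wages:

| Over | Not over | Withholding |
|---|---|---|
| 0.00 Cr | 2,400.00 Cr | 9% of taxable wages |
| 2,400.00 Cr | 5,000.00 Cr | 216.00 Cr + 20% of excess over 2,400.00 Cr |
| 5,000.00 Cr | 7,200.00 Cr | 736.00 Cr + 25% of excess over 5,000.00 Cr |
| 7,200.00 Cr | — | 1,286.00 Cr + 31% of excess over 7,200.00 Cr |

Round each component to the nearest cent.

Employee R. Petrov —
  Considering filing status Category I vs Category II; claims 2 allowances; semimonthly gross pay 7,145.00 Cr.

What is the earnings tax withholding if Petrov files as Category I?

Earnings Tax (Category I): taxable = 7,145.00 Cr − 2×260.00 Cr = 6,625.00 Cr
  354.24 Cr + 21.24% × (6,625.00 Cr − 3,600.00 Cr) = 354.24 Cr + 21.24% × 3,025.00 Cr = 996.75 Cr

996.75 Cr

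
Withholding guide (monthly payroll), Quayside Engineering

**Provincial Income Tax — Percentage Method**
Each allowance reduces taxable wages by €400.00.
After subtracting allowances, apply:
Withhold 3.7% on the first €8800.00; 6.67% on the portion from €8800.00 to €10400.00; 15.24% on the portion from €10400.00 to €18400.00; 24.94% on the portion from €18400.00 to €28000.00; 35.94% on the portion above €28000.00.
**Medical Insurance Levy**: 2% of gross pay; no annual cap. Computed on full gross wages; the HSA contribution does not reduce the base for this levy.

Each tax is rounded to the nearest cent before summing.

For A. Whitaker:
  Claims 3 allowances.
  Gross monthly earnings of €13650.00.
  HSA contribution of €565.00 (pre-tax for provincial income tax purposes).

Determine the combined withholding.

€931.63

Provincial Income Tax: taxable = €13650.00 − €565.00 − 3×€400.00 = €11885.00
  €432.32 + 15.24% × (€11885.00 − €10400.00) = €432.32 + 15.24% × €1485.00 = €658.63
Medical Insurance Levy: 2% × €13650.00 = €273.00
Total: €658.63 + €273.00 = €931.63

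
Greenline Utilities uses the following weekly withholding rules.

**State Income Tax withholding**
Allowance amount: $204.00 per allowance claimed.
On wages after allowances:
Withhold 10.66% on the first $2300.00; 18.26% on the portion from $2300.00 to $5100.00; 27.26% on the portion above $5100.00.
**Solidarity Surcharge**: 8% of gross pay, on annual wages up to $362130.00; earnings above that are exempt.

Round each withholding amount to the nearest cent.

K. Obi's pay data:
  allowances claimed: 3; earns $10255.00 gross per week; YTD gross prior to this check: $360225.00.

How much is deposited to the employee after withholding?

$8107.72

State Income Tax: taxable = $10255.00 − 3×$204.00 = $9643.00
  $756.46 + 27.26% × ($9643.00 − $5100.00) = $756.46 + 27.26% × $4543.00 = $1994.88
Solidarity Surcharge: cap $362130.00 − YTD $360225.00 = $1905.00 subject; 8% × $1905.00 = $152.40
Total withheld: $1994.88 + $152.40 = $2147.28
Net pay: $10255.00 − $2147.28 = $8107.72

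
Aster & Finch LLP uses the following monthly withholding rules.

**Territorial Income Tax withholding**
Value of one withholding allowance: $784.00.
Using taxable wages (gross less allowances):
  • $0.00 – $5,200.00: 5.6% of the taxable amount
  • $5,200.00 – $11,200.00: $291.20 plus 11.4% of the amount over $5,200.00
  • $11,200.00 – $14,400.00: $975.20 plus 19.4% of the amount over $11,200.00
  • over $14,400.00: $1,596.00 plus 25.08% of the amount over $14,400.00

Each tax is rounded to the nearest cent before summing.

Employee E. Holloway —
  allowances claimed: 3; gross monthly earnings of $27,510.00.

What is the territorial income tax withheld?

$4,294.11

Territorial Income Tax: taxable = $27,510.00 − 3×$784.00 = $25,158.00
  $1,596.00 + 25.08% × ($25,158.00 − $14,400.00) = $1,596.00 + 25.08% × $10,758.00 = $4,294.11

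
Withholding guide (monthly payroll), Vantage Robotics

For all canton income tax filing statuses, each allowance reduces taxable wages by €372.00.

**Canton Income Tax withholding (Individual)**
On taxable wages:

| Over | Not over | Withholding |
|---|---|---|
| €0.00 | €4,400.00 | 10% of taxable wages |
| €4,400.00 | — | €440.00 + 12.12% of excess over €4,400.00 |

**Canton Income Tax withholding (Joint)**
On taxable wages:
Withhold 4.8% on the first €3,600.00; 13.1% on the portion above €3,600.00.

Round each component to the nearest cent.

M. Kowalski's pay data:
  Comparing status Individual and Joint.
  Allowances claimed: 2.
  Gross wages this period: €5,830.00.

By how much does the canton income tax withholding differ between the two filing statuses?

Canton Income Tax (Individual): taxable = €5,830.00 − 2×€372.00 = €5,086.00
  €440.00 + 12.12% × (€5,086.00 − €4,400.00) = €440.00 + 12.12% × €686.00 = €523.14
Canton Income Tax (Joint): taxable = €5,830.00 − 2×€372.00 = €5,086.00
  €172.80 + 13.1% × (€5,086.00 − €3,600.00) = €172.80 + 13.1% × €1,486.00 = €367.47
Difference: |€523.14 − €367.47| = €155.67 (higher under Individual)

€155.67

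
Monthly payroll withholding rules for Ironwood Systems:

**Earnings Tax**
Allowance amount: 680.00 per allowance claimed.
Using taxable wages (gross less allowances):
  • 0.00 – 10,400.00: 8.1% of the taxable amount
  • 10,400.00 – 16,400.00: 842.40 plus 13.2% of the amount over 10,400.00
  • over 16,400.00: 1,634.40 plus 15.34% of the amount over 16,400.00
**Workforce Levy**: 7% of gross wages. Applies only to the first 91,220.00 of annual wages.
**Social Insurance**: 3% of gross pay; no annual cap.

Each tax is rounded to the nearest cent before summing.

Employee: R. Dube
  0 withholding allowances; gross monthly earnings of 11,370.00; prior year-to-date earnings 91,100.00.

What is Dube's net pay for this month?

Earnings Tax: taxable = 11,370.00
  842.40 + 13.2% × (11,370.00 − 10,400.00) = 842.40 + 13.2% × 970.00 = 970.44
Workforce Levy: cap 91,220.00 − YTD 91,100.00 = 120.00 subject; 7% × 120.00 = 8.40
Social Insurance: 3% × 11,370.00 = 341.10
Total withheld: 970.44 + 8.40 + 341.10 = 1,319.94
Net pay: 11,370.00 − 1,319.94 = 10,050.06

10,050.06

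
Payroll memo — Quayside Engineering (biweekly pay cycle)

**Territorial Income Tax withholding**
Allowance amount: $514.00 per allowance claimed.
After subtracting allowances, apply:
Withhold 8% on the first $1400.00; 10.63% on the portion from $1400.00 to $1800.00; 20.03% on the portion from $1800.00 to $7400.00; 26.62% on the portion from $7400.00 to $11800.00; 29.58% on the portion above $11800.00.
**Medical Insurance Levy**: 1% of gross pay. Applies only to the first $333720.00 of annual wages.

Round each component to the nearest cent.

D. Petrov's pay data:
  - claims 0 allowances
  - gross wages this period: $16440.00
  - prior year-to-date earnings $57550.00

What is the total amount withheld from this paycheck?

$3984.39

Territorial Income Tax: taxable = $16440.00
  $2447.48 + 29.58% × ($16440.00 − $11800.00) = $2447.48 + 29.58% × $4640.00 = $3819.99
Medical Insurance Levy: 1% × $16440.00 = $164.40
Total: $3819.99 + $164.40 = $3984.39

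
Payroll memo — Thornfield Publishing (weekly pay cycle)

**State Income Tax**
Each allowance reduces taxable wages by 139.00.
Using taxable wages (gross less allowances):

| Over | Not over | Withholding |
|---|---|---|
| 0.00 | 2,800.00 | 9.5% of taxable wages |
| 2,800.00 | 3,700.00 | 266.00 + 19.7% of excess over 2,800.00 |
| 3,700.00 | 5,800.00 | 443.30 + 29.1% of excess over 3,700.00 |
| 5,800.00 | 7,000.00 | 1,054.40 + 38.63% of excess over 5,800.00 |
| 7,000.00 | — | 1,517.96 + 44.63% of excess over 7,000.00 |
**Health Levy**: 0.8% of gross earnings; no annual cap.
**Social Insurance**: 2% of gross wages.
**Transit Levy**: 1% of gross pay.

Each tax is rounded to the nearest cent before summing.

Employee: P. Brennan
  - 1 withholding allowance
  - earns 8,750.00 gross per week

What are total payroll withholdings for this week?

2,569.45

State Income Tax: taxable = 8,750.00 − 1×139.00 = 8,611.00
  1,517.96 + 44.63% × (8,611.00 − 7,000.00) = 1,517.96 + 44.63% × 1,611.00 = 2,236.95
Health Levy: 0.8% × 8,750.00 = 70.00
Social Insurance: 2% × 8,750.00 = 175.00
Transit Levy: 1% × 8,750.00 = 87.50
Total: 2,236.95 + 70.00 + 175.00 + 87.50 = 2,569.45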